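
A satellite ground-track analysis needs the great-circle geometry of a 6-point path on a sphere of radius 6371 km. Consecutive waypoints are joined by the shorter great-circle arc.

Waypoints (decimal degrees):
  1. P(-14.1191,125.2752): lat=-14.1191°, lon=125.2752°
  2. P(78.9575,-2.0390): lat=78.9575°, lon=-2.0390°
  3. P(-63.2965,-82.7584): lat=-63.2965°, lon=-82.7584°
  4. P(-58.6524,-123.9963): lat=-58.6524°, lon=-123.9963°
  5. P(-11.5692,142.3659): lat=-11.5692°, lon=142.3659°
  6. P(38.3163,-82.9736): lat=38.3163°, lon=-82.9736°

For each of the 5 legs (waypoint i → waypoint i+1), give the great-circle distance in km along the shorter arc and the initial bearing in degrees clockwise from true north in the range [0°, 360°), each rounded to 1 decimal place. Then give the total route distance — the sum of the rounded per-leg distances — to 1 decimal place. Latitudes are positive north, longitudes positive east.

Leg 1: φ1=-0.2464248, φ2=1.3780683, Δφ=1.6244931, Δλ=-2.2220520 rad; a=sin²(Δφ/2)+cosφ1·cosφ2·sin²(Δλ/2)=0.6760106937; c=2·atan2(√a, √(1-a))=1.930526176; dist=6371·c=12299.382 ≈ 12299.4 km; running total=12299.4 km
Leg 1 bearing: y=sinΔλ·cosφ2=-0.15233390, x=cosφ1·sinφ2-sinφ1·cosφ2·cosΔλ=0.92351249; θ=atan2(y, x)=-9.3666° <0 so +360° → 350.6334° ≈ 350.6°
Leg 2: φ1=1.3780683, φ2=-1.1047323, Δφ=-2.4828007, Δλ=-1.4088193 rad; a=sin²(Δφ/2)+cosφ1·cosφ2·sin²(Δλ/2)=0.9314616296; c=2·atan2(√a, √(1-a))=2.611822533; dist=6371·c=16639.921 ≈ 16639.9 km; running total=28939.3 km
Leg 2 bearing: y=sinΔλ·cosφ2=-0.44349144, x=cosφ1·sinφ2-sinφ1·cosφ2·cosΔλ=-0.24223706; θ=atan2(y, x)=-118.6436° <0 so +360° → 241.3564° ≈ 241.4°
Leg 3: φ1=-1.1047323, φ2=-1.0236775, Δφ=0.0810548, Δλ=-0.7197371 rad; a=sin²(Δφ/2)+cosφ1·cosφ2·sin²(Δλ/2)=0.0306323801; c=2·atan2(√a, √(1-a))=0.351854367; dist=6371·c=2241.664 ≈ 2241.7 km; running total=31181.0 km
Leg 3 bearing: y=sinΔλ·cosφ2=-0.34292807, x=cosφ1·sinφ2-sinφ1·cosφ2·cosΔλ=-0.03429996; θ=atan2(y, x)=-95.7118° <0 so +360° → 264.2882° ≈ 264.3°
Leg 4: φ1=-1.0236775, φ2=-0.2019206, Δφ=0.8217569, Δλ=4.6488974 rad; a=sin²(Δφ/2)+cosφ1·cosφ2·sin²(Δλ/2)=0.4305305643; c=2·atan2(√a, √(1-a))=1.431406514; dist=6371·c=9119.491 ≈ 9119.5 km; running total=40300.5 km
Leg 4 bearing: y=sinΔλ·cosφ2=-0.97770922, x=cosφ1·sinφ2-sinφ1·cosφ2·cosΔλ=-0.15741876; θ=atan2(y, x)=-99.1466° <0 so +360° → 260.8534° ≈ 260.9°
Leg 5: φ1=-0.2019206, φ2=0.6687456, Δφ=0.8706662, Δλ=-3.9329162 rad; a=sin²(Δφ/2)+cosφ1·cosφ2·sin²(Δλ/2)=0.8323182317; c=2·atan2(√a, √(1-a))=2.297803486; dist=6371·c=14639.306 ≈ 14639.3 km; running total=54939.8 km
Leg 5 bearing: y=sinΔλ·cosφ2=0.55807362, x=cosφ1·sinφ2-sinφ1·cosφ2·cosΔλ=0.49680198; θ=atan2(y, x)=48.3242° ≈ 48.3°

Leg 1: dist=12299.4 km, bearing=350.6°
Leg 2: dist=16639.9 km, bearing=241.4°
Leg 3: dist=2241.7 km, bearing=264.3°
Leg 4: dist=9119.5 km, bearing=260.9°
Leg 5: dist=14639.3 km, bearing=48.3°
Total: 54939.8 km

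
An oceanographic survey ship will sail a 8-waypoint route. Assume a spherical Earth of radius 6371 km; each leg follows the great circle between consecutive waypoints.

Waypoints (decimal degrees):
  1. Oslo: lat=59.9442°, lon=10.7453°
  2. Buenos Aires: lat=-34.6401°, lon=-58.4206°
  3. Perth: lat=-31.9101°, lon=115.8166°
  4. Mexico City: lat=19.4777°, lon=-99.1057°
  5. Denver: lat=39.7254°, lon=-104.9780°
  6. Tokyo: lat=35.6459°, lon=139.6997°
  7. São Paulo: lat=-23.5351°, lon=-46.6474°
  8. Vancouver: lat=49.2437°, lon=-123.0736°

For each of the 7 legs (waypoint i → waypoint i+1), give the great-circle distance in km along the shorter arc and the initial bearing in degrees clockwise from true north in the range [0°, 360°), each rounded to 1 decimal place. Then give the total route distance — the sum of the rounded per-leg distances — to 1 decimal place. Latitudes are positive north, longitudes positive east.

Leg 1: φ1=1.0462237, φ2=-0.6045838, Δφ=-1.6508075, Δλ=-1.2071727 rad; a=sin²(Δφ/2)+cosφ1·cosφ2·sin²(Δλ/2)=0.6727165859; c=2·atan2(√a, √(1-a))=1.923496658; dist=6371·c=12254.597 ≈ 12254.6 km; running total=12254.6 km
Leg 1 bearing: y=sinΔλ·cosφ2=-0.76894329, x=cosφ1·sinφ2-sinφ1·cosφ2·cosΔλ=-0.53796110; θ=atan2(y, x)=-124.9771° <0 so +360° → 235.0229° ≈ 235.0°
Leg 2: φ1=-0.6045838, φ2=-0.5569363, Δφ=0.0476475, Δλ=3.0410128 rad; a=sin²(Δφ/2)+cosφ1·cosφ2·sin²(Δλ/2)=0.6972078832; c=2·atan2(√a, √(1-a))=1.976228317; dist=6371·c=12590.551 ≈ 12590.6 km; running total=24845.2 km
Leg 2 bearing: y=sinΔλ·cosφ2=0.08523618, x=cosφ1·sinφ2-sinφ1·cosφ2·cosΔλ=-0.91497049; θ=atan2(y, x)=174.6778° ≈ 174.7°
Leg 3: φ1=-0.5569363, φ2=0.3399500, Δφ=0.8968863, Δλ=-3.7511018 rad; a=sin²(Δφ/2)+cosφ1·cosφ2·sin²(Δλ/2)=0.9162201367; c=2·atan2(√a, √(1-a))=2.554293466; dist=6371·c=16273.404 ≈ 16273.4 km; running total=41118.6 km
Leg 3 bearing: y=sinΔλ·cosφ2=0.53970363, x=cosφ1·sinφ2-sinφ1·cosφ2·cosΔλ=-0.12555150; θ=atan2(y, x)=103.0958° ≈ 103.1°
Leg 4: φ1=0.3399500, φ2=0.6933390, Δφ=0.3533890, Δλ=-0.1024910 rad; a=sin²(Δφ/2)+cosφ1·cosφ2·sin²(Δλ/2)=0.0327999062; c=2·atan2(√a, √(1-a))=0.364224800; dist=6371·c=2320.476 ≈ 2320.5 km; running total=43439.1 km
Leg 4 bearing: y=sinΔλ·cosφ2=-0.07868954, x=cosφ1·sinφ2-sinφ1·cosφ2·cosΔλ=0.34742516; θ=atan2(y, x)=-12.7618° <0 so +360° → 347.2382° ≈ 347.2°
Leg 5: φ1=0.6933390, φ2=0.6221383, Δφ=-0.0712007, Δλ=4.2704315 rad; a=sin²(Δφ/2)+cosφ1·cosφ2·sin²(Δλ/2)=0.4474334011; c=2·atan2(√a, √(1-a))=1.465468487; dist=6371·c=9336.500 ≈ 9336.5 km; running total=52775.6 km
Leg 5 bearing: y=sinΔλ·cosφ2=-0.73455314, x=cosφ1·sinφ2-sinφ1·cosφ2·cosΔλ=0.67035714; θ=atan2(y, x)=-47.6163° <0 so +360° → 312.3837° ≈ 312.4°
Leg 6: φ1=0.6221383, φ2=-0.4107650, Δφ=-1.0329033, Δλ=-3.2523704 rad; a=sin²(Δφ/2)+cosφ1·cosφ2·sin²(Δλ/2)=0.9865884729; c=2·atan2(√a, √(1-a))=2.909455487; dist=6371·c=18536.141 ≈ 18536.1 km; running total=71311.7 km
Leg 6 bearing: y=sinΔλ·cosφ2=0.10135521, x=cosφ1·sinφ2-sinφ1·cosφ2·cosΔλ=0.20652785; θ=atan2(y, x)=26.1399° ≈ 26.1°
Leg 7: φ1=-0.4107650, φ2=0.8594647, Δφ=1.2702297, Δλ=-1.3338888 rad; a=sin²(Δφ/2)+cosφ1·cosφ2·sin²(Δλ/2)=0.5810000326; c=2·atan2(√a, √(1-a))=1.733513482; dist=6371·c=11044.214 ≈ 11044.2 km; running total=82355.9 km
Leg 7 bearing: y=sinΔλ·cosφ2=-0.63460811, x=cosφ1·sinφ2-sinφ1·cosφ2·cosΔλ=0.75566429; θ=atan2(y, x)=-40.0236° <0 so +360° → 319.9764° ≈ 320.0°

Leg 1: dist=12254.6 km, bearing=235.0°
Leg 2: dist=12590.6 km, bearing=174.7°
Leg 3: dist=16273.4 km, bearing=103.1°
Leg 4: dist=2320.5 km, bearing=347.2°
Leg 5: dist=9336.5 km, bearing=312.4°
Leg 6: dist=18536.1 km, bearing=26.1°
Leg 7: dist=11044.2 km, bearing=320.0°
Total: 82355.9 km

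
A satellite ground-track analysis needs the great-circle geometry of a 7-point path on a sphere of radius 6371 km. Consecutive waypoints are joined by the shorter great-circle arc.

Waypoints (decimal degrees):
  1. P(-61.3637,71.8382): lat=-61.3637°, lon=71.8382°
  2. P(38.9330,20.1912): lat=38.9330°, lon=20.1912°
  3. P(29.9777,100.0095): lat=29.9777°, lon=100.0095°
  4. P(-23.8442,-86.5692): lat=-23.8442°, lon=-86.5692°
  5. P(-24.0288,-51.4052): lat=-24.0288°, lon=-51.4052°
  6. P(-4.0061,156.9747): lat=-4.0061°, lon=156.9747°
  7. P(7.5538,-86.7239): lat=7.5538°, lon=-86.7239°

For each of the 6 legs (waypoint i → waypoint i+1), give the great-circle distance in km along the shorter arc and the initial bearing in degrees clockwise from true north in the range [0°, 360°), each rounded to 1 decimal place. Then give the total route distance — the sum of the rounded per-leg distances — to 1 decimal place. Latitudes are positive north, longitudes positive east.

Leg 1: dist=12084.2 km, bearing=319.9°
Leg 2: dist=7153.8 km, bearing=71.1°
Leg 3: dist=19071.8 km, bearing=45.3°
Leg 4: dist=3564.3 km, bearing=97.6°
Leg 5: dist=15638.3 km, bearing=228.4°
Leg 6: dist=12962.5 km, bearing=83.6°
Total: 70474.9 km

Leg 1: φ1=-1.0709986, φ2=0.6795090, Δφ=1.7505076, Δλ=-0.9014102 rad; a=sin²(Δφ/2)+cosφ1·cosφ2·sin²(Δλ/2)=0.6601103334; c=2·atan2(√a, √(1-a))=1.896758737; dist=6371·c=12084.2499 ≈ 12084.2 km; running total=12084.2 km
Leg 1 bearing: y=sinΔλ·cosφ2=-0.61001666, x=cosφ1·sinφ2-sinφ1·cosφ2·cosΔλ=0.72480231; θ=atan2(y, x)=-40.0850° <0 so +360° → 319.9150° ≈ 319.9°
Leg 2: φ1=0.6795090, φ2=0.5232096, Δφ=-0.1562995, Δλ=1.3930921 rad; a=sin²(Δφ/2)+cosφ1·cosφ2·sin²(Δλ/2)=0.2834477366; c=2·atan2(√a, √(1-a))=1.122862057; dist=6371·c=7153.754 ≈ 7153.8 km; running total=19238.0 km
Leg 2 bearing: y=sinΔλ·cosφ2=0.85257881, x=cosφ1·sinφ2-sinφ1·cosφ2·cosΔλ=0.29245485; θ=atan2(y, x)=71.0668° ≈ 71.1°
Leg 3: φ1=0.5232096, φ2=-0.4161598, Δφ=-0.9393694, Δλ=-3.2564126 rad; a=sin²(Δφ/2)+cosφ1·cosφ2·sin²(Δλ/2)=0.9945293871; c=2·atan2(√a, √(1-a))=2.993530261; dist=6371·c=19071.781 ≈ 19071.8 km; running total=38309.8 km
Leg 3 bearing: y=sinΔλ·cosφ2=0.10478927, x=cosφ1·sinφ2-sinφ1·cosφ2·cosΔλ=0.10383617; θ=atan2(y, x)=45.2618° ≈ 45.3°
Leg 4: φ1=-0.4161598, φ2=-0.4193817, Δφ=-0.0032219, Δλ=0.6137276 rad; a=sin²(Δφ/2)+cosφ1·cosφ2·sin²(Δλ/2)=0.0762286316; c=2·atan2(√a, √(1-a))=0.559458288; dist=6371·c=3564.309 ≈ 3564.3 km; running total=41874.1 km
Leg 4 bearing: y=sinΔλ·cosφ2=0.52601017, x=cosφ1·sinφ2-sinφ1·cosφ2·cosΔλ=-0.07060178; θ=atan2(y, x)=97.6446° ≈ 97.6°
Leg 5: φ1=-0.4193817, φ2=-0.0699196, Δφ=0.3494620, Δλ=3.6369153 rad; a=sin²(Δφ/2)+cosφ1·cosφ2·sin²(Δλ/2)=0.8865800694; c=2·atan2(√a, √(1-a))=2.454605245; dist=6371·c=15638.290 ≈ 15638.3 km; running total=57512.4 km
Leg 5 bearing: y=sinΔλ·cosφ2=-0.47415421, x=cosφ1·sinφ2-sinφ1·cosφ2·cosΔλ=-0.42119020; θ=atan2(y, x)=-131.6146° <0 so +360° → 228.3854° ≈ 228.4°
Leg 6: φ1=-0.0699196, φ2=0.1318387, Δφ=0.2017583, Δλ=-4.2533430 rad; a=sin²(Δφ/2)+cosφ1·cosφ2·sin²(Δλ/2)=0.7236792835; c=2·atan2(√a, √(1-a))=2.034606025; dist=6371·c=12962.475 ≈ 12962.5 km; running total=70474.9 km
Leg 6 bearing: y=sinΔλ·cosφ2=0.88869586, x=cosφ1·sinφ2-sinφ1·cosφ2·cosΔλ=0.10044886; θ=atan2(y, x)=83.5513° ≈ 83.6°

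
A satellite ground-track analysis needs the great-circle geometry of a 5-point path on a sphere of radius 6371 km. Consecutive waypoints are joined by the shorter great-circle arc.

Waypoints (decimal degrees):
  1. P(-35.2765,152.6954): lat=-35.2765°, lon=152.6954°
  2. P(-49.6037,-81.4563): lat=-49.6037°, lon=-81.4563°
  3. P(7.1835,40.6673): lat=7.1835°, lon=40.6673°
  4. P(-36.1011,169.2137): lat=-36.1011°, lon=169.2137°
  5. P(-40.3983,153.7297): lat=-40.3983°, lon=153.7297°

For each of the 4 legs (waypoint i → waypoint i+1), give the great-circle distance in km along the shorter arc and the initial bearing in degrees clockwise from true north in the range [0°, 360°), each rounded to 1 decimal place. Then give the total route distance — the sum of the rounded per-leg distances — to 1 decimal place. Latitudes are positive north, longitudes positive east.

Leg 1: dist=9177.1 km, bearing=148.0°
Leg 2: dist=12889.9 km, bearing=110.9°
Leg 3: dist=13896.6 km, bearing=129.5°
Leg 4: dist=1431.7 km, bearing=245.8°
Total: 37395.3 km

Leg 1: φ1=-0.6156911, φ2=-0.8657479, Δφ=-0.2500568, Δλ=-4.0867181 rad; a=sin²(Δφ/2)+cosφ1·cosφ2·sin²(Δλ/2)=0.4350071662; c=2·atan2(√a, √(1-a))=1.440441802; dist=6371·c=9177.055 ≈ 9177.1 km; running total=9177.1 km
Leg 1 bearing: y=sinΔλ·cosφ2=0.52530695, x=cosφ1·sinφ2-sinφ1·cosφ2·cosΔλ=-0.84092588; θ=atan2(y, x)=148.0079° ≈ 148.0°
Leg 2: φ1=-0.8657479, φ2=0.1253757, Δφ=0.9911236, Δλ=2.1314589 rad; a=sin²(Δφ/2)+cosφ1·cosφ2·sin²(Δλ/2)=0.7185693715; c=2·atan2(√a, √(1-a))=2.023211215; dist=6371·c=12889.879 ≈ 12889.9 km; running total=22067.0 km
Leg 2 bearing: y=sinΔλ·cosφ2=0.84025542, x=cosφ1·sinφ2-sinφ1·cosφ2·cosΔλ=-0.32074998; θ=atan2(y, x)=110.8933° ≈ 110.9°
Leg 3: φ1=0.1253757, φ2=-0.6300831, Δφ=-0.7554588, Δλ=2.2435579 rad; a=sin²(Δφ/2)+cosφ1·cosφ2·sin²(Δλ/2)=0.7866089335; c=2·atan2(√a, √(1-a))=2.181223900; dist=6371·c=13896.577 ≈ 13896.6 km; running total=35963.6 km
Leg 3 bearing: y=sinΔλ·cosφ2=0.63192309, x=cosφ1·sinφ2-sinφ1·cosφ2·cosΔλ=-0.52162677; θ=atan2(y, x)=129.5383° ≈ 129.5°
Leg 4: φ1=-0.6300831, φ2=-0.7050833, Δφ=-0.0750003, Δλ=-0.2702468 rad; a=sin²(Δφ/2)+cosφ1·cosφ2·sin²(Δλ/2)=0.0125721477; c=2·atan2(√a, √(1-a))=0.224723743; dist=6371·c=1431.715 ≈ 1431.7 km; running total=37395.3 km
Leg 4 bearing: y=sinΔλ·cosφ2=-0.20331246, x=cosφ1·sinφ2-sinφ1·cosφ2·cosΔλ=-0.09121622; θ=atan2(y, x)=-114.1634° <0 so +360° → 245.8366° ≈ 245.8°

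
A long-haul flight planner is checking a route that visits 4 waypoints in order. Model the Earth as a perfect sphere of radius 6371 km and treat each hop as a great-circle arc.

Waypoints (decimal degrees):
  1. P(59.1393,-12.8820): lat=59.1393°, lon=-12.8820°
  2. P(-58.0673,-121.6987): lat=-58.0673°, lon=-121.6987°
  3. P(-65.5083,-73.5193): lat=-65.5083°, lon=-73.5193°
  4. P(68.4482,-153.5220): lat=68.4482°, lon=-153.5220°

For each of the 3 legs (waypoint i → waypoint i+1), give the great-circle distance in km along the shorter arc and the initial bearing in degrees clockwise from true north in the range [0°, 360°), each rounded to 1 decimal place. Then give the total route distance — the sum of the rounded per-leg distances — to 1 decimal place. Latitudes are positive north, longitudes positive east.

Leg 1: φ1=1.0321755, φ2=-1.0134656, Δφ=-2.0456411, Δλ=-1.8992097 rad; a=sin²(Δφ/2)+cosφ1·cosφ2·sin²(Δλ/2)=0.9080110896; c=2·atan2(√a, √(1-a))=2.525291734; dist=6371·c=16088.634 ≈ 16088.6 km; running total=16088.6 km
Leg 1 bearing: y=sinΔλ·cosφ2=-0.50065465, x=cosφ1·sinφ2-sinφ1·cosφ2·cosΔλ=-0.28888185; θ=atan2(y, x)=-119.9853° <0 so +360° → 240.0147° ≈ 240.0°
Leg 2: φ1=-1.0134656, φ2=-1.1433355, Δφ=-0.1298699, Δλ=0.8408892 rad; a=sin²(Δφ/2)+cosφ1·cosφ2·sin²(Δλ/2)=0.0407411228; c=2·atan2(√a, √(1-a))=0.406481236; dist=6371·c=2589.692 ≈ 2589.7 km; running total=18678.3 km
Leg 2 bearing: y=sinΔλ·cosφ2=0.30894622, x=cosφ1·sinφ2-sinφ1·cosφ2·cosΔλ=-0.24673339; θ=atan2(y, x)=128.6119° ≈ 128.6°
Leg 3: φ1=-1.1433355, φ2=1.1946465, Δφ=2.3379820, Δλ=-1.3963105 rad; a=sin²(Δφ/2)+cosφ1·cosφ2·sin²(Δλ/2)=0.9099804263; c=2·atan2(√a, √(1-a))=2.532138953; dist=6371·c=16132.257 ≈ 16132.3 km; running total=34810.6 km
Leg 3 bearing: y=sinΔλ·cosφ2=-0.36176450, x=cosφ1·sinφ2-sinφ1·cosφ2·cosΔλ=0.44361092; θ=atan2(y, x)=-39.1972° <0 so +360° → 320.8028° ≈ 320.8°

Leg 1: dist=16088.6 km, bearing=240.0°
Leg 2: dist=2589.7 km, bearing=128.6°
Leg 3: dist=16132.3 km, bearing=320.8°
Total: 34810.6 km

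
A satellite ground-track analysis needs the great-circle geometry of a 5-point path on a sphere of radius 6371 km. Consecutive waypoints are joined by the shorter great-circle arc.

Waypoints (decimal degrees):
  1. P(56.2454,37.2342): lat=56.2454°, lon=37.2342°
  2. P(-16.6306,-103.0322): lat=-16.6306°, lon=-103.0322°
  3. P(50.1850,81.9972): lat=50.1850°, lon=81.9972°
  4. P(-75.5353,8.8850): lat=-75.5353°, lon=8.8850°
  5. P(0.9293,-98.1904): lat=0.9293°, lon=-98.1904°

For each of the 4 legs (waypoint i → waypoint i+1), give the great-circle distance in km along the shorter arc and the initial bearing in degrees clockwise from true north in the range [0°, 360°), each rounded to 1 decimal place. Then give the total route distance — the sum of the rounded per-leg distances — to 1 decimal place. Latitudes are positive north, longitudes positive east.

Leg 1: dist=14493.6 km, bearing=306.5°
Leg 2: dist=16256.9 km, bearing=354.2°
Leg 3: dist=14923.6 km, bearing=199.5°
Leg 4: dist=10575.6 km, bearing=253.7°
Total: 56249.7 km

Leg 1: φ1=0.9816674, φ2=-0.2902587, Δφ=-1.2719261, Δλ=-2.4481105 rad; a=sin²(Δφ/2)+cosφ1·cosφ2·sin²(Δλ/2)=0.8236893143; c=2·atan2(√a, √(1-a))=2.274936359; dist=6371·c=14493.620 ≈ 14493.6 km; running total=14493.6 km
Leg 1 bearing: y=sinΔλ·cosφ2=-0.61248029, x=cosφ1·sinφ2-sinφ1·cosφ2·cosΔλ=0.45361747; θ=atan2(y, x)=-53.4755° <0 so +360° → 306.5245° ≈ 306.5°
Leg 2: φ1=-0.2902587, φ2=0.8758935, Δφ=1.1661522, Δλ=3.2293722 rad; a=sin²(Δφ/2)+cosφ1·cosφ2·sin²(Δλ/2)=0.9154996162; c=2·atan2(√a, √(1-a))=2.551697905; dist=6371·c=16256.867 ≈ 16256.9 km; running total=30750.5 km
Leg 2 bearing: y=sinΔλ·cosφ2=-0.05613407, x=cosφ1·sinφ2-sinφ1·cosφ2·cosΔλ=0.55343404; θ=atan2(y, x)=-5.7916° <0 so +360° → 354.2084° ≈ 354.2°
Leg 3: φ1=0.8758935, φ2=-1.3183397, Δφ=-2.1942332, Δλ=-1.2760486 rad; a=sin²(Δφ/2)+cosφ1·cosφ2·sin²(Δλ/2)=0.8486529551; c=2·atan2(√a, √(1-a))=2.342428283; dist=6371·c=14923.611 ≈ 14923.6 km; running total=45674.1 km
Leg 3 bearing: y=sinΔλ·cosφ2=-0.23901168, x=cosφ1·sinφ2-sinφ1·cosφ2·cosΔλ=-0.67574987; θ=atan2(y, x)=-160.5214° <0 so +360° → 199.4786° ≈ 199.5°
Leg 4: φ1=-1.3183397, φ2=0.0162193, Δφ=1.3345590, Δλ=-1.8688183 rad; a=sin²(Δφ/2)+cosφ1·cosφ2·sin²(Δλ/2)=0.5445193944; c=2·atan2(√a, √(1-a))=1.659953186; dist=6371·c=10575.562 ≈ 10575.6 km; running total=56249.7 km
Leg 4 bearing: y=sinΔλ·cosφ2=-0.95579344, x=cosφ1·sinφ2-sinφ1·cosφ2·cosΔλ=-0.28023382; θ=atan2(y, x)=-106.3409° <0 so +360° → 253.6591° ≈ 253.7°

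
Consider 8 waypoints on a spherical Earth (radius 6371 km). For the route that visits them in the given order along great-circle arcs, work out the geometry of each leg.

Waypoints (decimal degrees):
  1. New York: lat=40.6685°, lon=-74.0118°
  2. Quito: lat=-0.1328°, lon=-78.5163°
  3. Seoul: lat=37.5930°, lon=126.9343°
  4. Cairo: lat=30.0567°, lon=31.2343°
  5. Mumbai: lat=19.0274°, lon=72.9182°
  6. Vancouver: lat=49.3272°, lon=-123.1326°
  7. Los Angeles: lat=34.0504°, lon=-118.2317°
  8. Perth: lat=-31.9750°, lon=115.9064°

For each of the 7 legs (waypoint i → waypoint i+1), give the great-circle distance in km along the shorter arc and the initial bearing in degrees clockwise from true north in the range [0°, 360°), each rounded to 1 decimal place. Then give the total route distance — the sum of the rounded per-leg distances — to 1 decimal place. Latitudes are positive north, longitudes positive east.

Leg 1: dist=4559.7 km, bearing=186.9°
Leg 2: dist=15100.0 km, bearing=330.8°
Leg 3: dist=8480.3 km, bearing=297.6°
Leg 4: dist=4364.6 km, bearing=96.5°
Leg 5: dist=12250.6 km, bearing=11.1°
Leg 6: dist=1745.8 km, bearing=164.8°
Leg 7: dist=15021.6 km, bearing=256.9°
Total: 61522.6 km

Leg 1: φ1=0.7097992, φ2=-0.0023178, Δφ=-0.7121170, Δλ=-0.0786184 rad; a=sin²(Δφ/2)+cosφ1·cosφ2·sin²(Δλ/2)=0.1226813101; c=2·atan2(√a, √(1-a))=0.715695038; dist=6371·c=4559.693 ≈ 4559.7 km; running total=4559.7 km
Leg 1 bearing: y=sinΔλ·cosφ2=-0.07853718, x=cosφ1·sinφ2-sinφ1·cosφ2·cosΔλ=-0.65142485; θ=atan2(y, x)=-173.1255° <0 so +360° → 186.8745° ≈ 186.9°
Leg 2: φ1=-0.0023178, φ2=0.6561216, Δφ=0.6584394, Δλ=3.5857894 rad; a=sin²(Δφ/2)+cosφ1·cosφ2·sin²(Δλ/2)=0.8584410707; c=2·atan2(√a, √(1-a))=2.370116294; dist=6371·c=15100.011 ≈ 15100.0 km; running total=19659.7 km
Leg 2 bearing: y=sinΔλ·cosφ2=-0.34050483, x=cosφ1·sinφ2-sinφ1·cosφ2·cosΔλ=0.60838841; θ=atan2(y, x)=-29.2350° <0 so +360° → 330.7650° ≈ 330.8°
Leg 3: φ1=0.6561216, φ2=0.5245884, Δφ=-0.1315332, Δλ=-1.6702801 rad; a=sin²(Δφ/2)+cosφ1·cosφ2·sin²(Δλ/2)=0.3812840647; c=2·atan2(√a, √(1-a))=1.331075063; dist=6371·c=8480.279 ≈ 8480.3 km; running total=28140.0 km
Leg 3 bearing: y=sinΔλ·cosφ2=-0.86125063, x=cosφ1·sinφ2-sinφ1·cosφ2·cosΔλ=0.44930331; θ=atan2(y, x)=-62.4495° <0 so +360° → 297.5505° ≈ 297.6°
Leg 4: φ1=0.5245884, φ2=0.3320908, Δφ=-0.1924976, Δλ=0.7275213 rad; a=sin²(Δφ/2)+cosφ1·cosφ2·sin²(Δλ/2)=0.1128141847; c=2·atan2(√a, √(1-a))=0.685074943; dist=6371·c=4364.612 ≈ 4364.6 km; running total=32504.6 km
Leg 4 bearing: y=sinΔλ·cosφ2=0.62868565, x=cosφ1·sinφ2-sinφ1·cosφ2·cosΔλ=-0.07143482; θ=atan2(y, x)=96.4825° ≈ 96.5°
Leg 5: φ1=0.3320908, φ2=0.8609221, Δφ=0.5288313, Δλ=-3.4217320 rad; a=sin²(Δφ/2)+cosφ1·cosφ2·sin²(Δλ/2)=0.6724212819; c=2·atan2(√a, √(1-a))=1.922867382; dist=6371·c=12250.588 ≈ 12250.6 km; running total=44755.2 km
Leg 5 bearing: y=sinΔλ·cosφ2=0.18019885, x=cosφ1·sinφ2-sinφ1·cosφ2·cosΔλ=0.92120138; θ=atan2(y, x)=11.0680° ≈ 11.1°
Leg 6: φ1=0.8609221, φ2=0.5942916, Δφ=-0.2666305, Δλ=0.0855368 rad; a=sin²(Δφ/2)+cosφ1·cosφ2·sin²(Δλ/2)=0.0186550300; c=2·atan2(√a, √(1-a))=0.274023368; dist=6371·c=1745.803 ≈ 1745.8 km; running total=46501.0 km
Leg 6 bearing: y=sinΔλ·cosφ2=0.07078476, x=cosφ1·sinφ2-sinφ1·cosφ2·cosΔλ=-0.26118499; θ=atan2(y, x)=164.8363° ≈ 164.8°
Leg 7: φ1=0.5942916, φ2=-0.5580690, Δφ=-1.1523606, Δλ=4.0864807 rad; a=sin²(Δφ/2)+cosφ1·cosφ2·sin²(Δλ/2)=0.8541261020; c=2·atan2(√a, √(1-a))=2.357815678; dist=6371·c=15021.644 ≈ 15021.6 km; running total=61522.6 km
Leg 7 bearing: y=sinΔλ·cosφ2=-0.68747211, x=cosφ1·sinφ2-sinφ1·cosφ2·cosΔλ=-0.16050205; θ=atan2(y, x)=-103.1413° <0 so +360° → 256.8587° ≈ 256.9°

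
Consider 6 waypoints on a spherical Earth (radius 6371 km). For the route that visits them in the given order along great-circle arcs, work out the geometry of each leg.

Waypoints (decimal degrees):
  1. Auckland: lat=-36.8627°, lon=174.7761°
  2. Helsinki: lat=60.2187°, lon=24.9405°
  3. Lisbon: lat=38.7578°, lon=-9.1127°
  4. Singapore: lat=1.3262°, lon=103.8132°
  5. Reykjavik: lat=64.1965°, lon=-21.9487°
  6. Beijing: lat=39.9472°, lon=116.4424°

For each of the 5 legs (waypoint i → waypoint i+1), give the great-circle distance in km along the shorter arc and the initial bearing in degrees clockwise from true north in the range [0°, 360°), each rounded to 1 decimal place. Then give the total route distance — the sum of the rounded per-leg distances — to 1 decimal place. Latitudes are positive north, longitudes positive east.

Leg 1: dist=16656.7 km, bearing=330.3°
Leg 2: dist=3358.4 km, bearing=240.2°
Leg 3: dist=11876.7 km, bearing=74.1°
Leg 4: dist=11508.9 km, bearing=338.7°
Leg 5: dist=7874.7 km, bearing=32.6°
Total: 51275.4 km

Leg 1: φ1=-0.6433755, φ2=1.0510146, Δφ=1.6943901, Δλ=-2.6151246 rad; a=sin²(Δφ/2)+cosφ1·cosφ2·sin²(Δλ/2)=0.9321238206; c=2·atan2(√a, √(1-a))=2.614449227; dist=6371·c=16656.656 ≈ 16656.7 km; running total=16656.7 km
Leg 1 bearing: y=sinΔλ·cosφ2=-0.24957856, x=cosφ1·sinφ2-sinφ1·cosφ2·cosΔλ=0.43679120; θ=atan2(y, x)=-29.7433° <0 so +360° → 330.2567° ≈ 330.3°
Leg 2: φ1=1.0510146, φ2=0.6764512, Δφ=-0.3745634, Δλ=-0.5943405 rad; a=sin²(Δφ/2)+cosφ1·cosφ2·sin²(Δλ/2)=0.0678753937; c=2·atan2(√a, √(1-a))=0.527140303; dist=6371·c=3358.411 ≈ 3358.4 km; running total=20015.1 km
Leg 2 bearing: y=sinΔλ·cosφ2=-0.43665830, x=cosφ1·sinφ2-sinφ1·cosφ2·cosΔλ=-0.24980559; θ=atan2(y, x)=-119.7732° <0 so +360° → 240.2268° ≈ 240.2°
Leg 3: φ1=0.6764512, φ2=0.0231466, Δφ=-0.6533047, Δλ=1.9709288 rad; a=sin²(Δφ/2)+cosφ1·cosφ2·sin²(Δλ/2)=0.6445963762; c=2·atan2(√a, √(1-a))=1.864179777; dist=6371·c=11876.689 ≈ 11876.7 km; running total=31891.8 km
Leg 3 bearing: y=sinΔλ·cosφ2=0.92076270, x=cosφ1·sinφ2-sinφ1·cosφ2·cosΔλ=0.26184652; θ=atan2(y, x)=74.1253° ≈ 74.1°
Leg 4: φ1=0.0231466, φ2=1.1204403, Δφ=1.0972937, Δλ=-2.1949592 rad; a=sin²(Δφ/2)+cosφ1·cosφ2·sin²(Δλ/2)=0.6167420878; c=2·atan2(√a, √(1-a))=1.806455691; dist=6371·c=11508.929 ≈ 11508.9 km; running total=43400.7 km
Leg 4 bearing: y=sinΔλ·cosφ2=-0.35321404, x=cosφ1·sinφ2-sinφ1·cosφ2·cosΔλ=0.90593873; θ=atan2(y, x)=-21.3002° <0 so +360° → 338.6998° ≈ 338.7°
Leg 5: φ1=1.1204403, φ2=0.6972102, Δφ=-0.4232301, Δλ=2.4153804 rad; a=sin²(Δφ/2)+cosφ1·cosφ2·sin²(Δλ/2)=0.3357247856; c=2·atan2(√a, √(1-a))=1.236027934; dist=6371·c=7874.734 ≈ 7874.7 km; running total=51275.4 km
Leg 5 bearing: y=sinΔλ·cosφ2=0.50907909, x=cosφ1·sinφ2-sinφ1·cosφ2·cosΔλ=0.79554578; θ=atan2(y, x)=32.6157° ≈ 32.6°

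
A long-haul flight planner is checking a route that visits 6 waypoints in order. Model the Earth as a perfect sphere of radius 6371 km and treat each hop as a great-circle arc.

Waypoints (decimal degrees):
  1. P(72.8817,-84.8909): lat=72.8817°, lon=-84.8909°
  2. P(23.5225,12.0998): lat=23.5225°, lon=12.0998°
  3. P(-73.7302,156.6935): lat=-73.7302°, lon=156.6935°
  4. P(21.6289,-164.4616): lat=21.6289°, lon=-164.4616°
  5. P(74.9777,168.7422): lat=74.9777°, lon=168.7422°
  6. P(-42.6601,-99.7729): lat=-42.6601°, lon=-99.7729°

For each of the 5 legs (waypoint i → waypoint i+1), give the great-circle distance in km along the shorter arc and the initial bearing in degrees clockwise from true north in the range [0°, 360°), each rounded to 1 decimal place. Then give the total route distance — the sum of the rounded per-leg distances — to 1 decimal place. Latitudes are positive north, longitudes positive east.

Leg 1: φ1=1.2720256, φ2=0.4105451, Δφ=-0.8614806, Δλ=1.6928071 rad; a=sin²(Δφ/2)+cosφ1·cosφ2·sin²(Δλ/2)=0.3257095773; c=2·atan2(√a, √(1-a))=1.214739773; dist=6371·c=7739.107 ≈ 7739.1 km; running total=7739.1 km
Leg 1 bearing: y=sinΔλ·cosφ2=0.91008708, x=cosφ1·sinφ2-sinφ1·cosφ2·cosΔλ=0.22412697; θ=atan2(y, x)=76.1651° ≈ 76.2°
Leg 2: φ1=0.4105451, φ2=-1.2868347, Δφ=-1.6973798, Δλ=2.5236361 rad; a=sin²(Δφ/2)+cosφ1·cosφ2·sin²(Δλ/2)=0.7962500207; c=2·atan2(√a, √(1-a))=2.204955081; dist=6371·c=14047.769 ≈ 14047.8 km; running total=21786.9 km
Leg 2 bearing: y=sinΔλ·cosφ2=0.16231697, x=cosφ1·sinφ2-sinφ1·cosφ2·cosΔλ=-0.78904810; θ=atan2(y, x)=168.3757° ≈ 168.4°
Leg 3: φ1=-1.2868347, φ2=0.3774955, Δφ=1.6643303, Δλ=-5.6052139 rad; a=sin²(Δφ/2)+cosφ1·cosφ2·sin²(Δλ/2)=0.5754968228; c=2·atan2(√a, √(1-a))=1.722369693; dist=6371·c=10973.217 ≈ 10973.2 km; running total=32760.1 km
Leg 3 bearing: y=sinΔλ·cosφ2=0.58305262, x=cosφ1·sinφ2-sinφ1·cosφ2·cosΔλ=0.79827975; θ=atan2(y, x)=36.1439° ≈ 36.1°
Leg 4: φ1=0.3774955, φ2=1.3086077, Δφ=0.9311122, Δλ=5.8155034 rad; a=sin²(Δφ/2)+cosφ1·cosφ2·sin²(Δλ/2)=0.2144658444; c=2·atan2(√a, √(1-a))=0.962989674; dist=6371·c=6135.207 ≈ 6135.2 km; running total=38895.3 km
Leg 4 bearing: y=sinΔλ·cosφ2=-0.11684985, x=cosφ1·sinφ2-sinφ1·cosφ2·cosΔλ=0.81254360; θ=atan2(y, x)=-8.1835° <0 so +360° → 351.8165° ≈ 351.8°
Leg 5: φ1=1.3086077, φ2=-0.7445592, Δφ=-2.0531669, Δλ=-4.6864726 rad; a=sin²(Δφ/2)+cosφ1·cosφ2·sin²(Δλ/2)=0.8297142277; c=2·atan2(√a, √(1-a))=2.290854566; dist=6371·c=14595.034 ≈ 14595.0 km; running total=53490.3 km
Leg 5 bearing: y=sinΔλ·cosφ2=0.73513973, x=cosφ1·sinφ2-sinφ1·cosφ2·cosΔλ=-0.15723770; θ=atan2(y, x)=102.0730° ≈ 102.1°

Leg 1: dist=7739.1 km, bearing=76.2°
Leg 2: dist=14047.8 km, bearing=168.4°
Leg 3: dist=10973.2 km, bearing=36.1°
Leg 4: dist=6135.2 km, bearing=351.8°
Leg 5: dist=14595.0 km, bearing=102.1°
Total: 53490.3 km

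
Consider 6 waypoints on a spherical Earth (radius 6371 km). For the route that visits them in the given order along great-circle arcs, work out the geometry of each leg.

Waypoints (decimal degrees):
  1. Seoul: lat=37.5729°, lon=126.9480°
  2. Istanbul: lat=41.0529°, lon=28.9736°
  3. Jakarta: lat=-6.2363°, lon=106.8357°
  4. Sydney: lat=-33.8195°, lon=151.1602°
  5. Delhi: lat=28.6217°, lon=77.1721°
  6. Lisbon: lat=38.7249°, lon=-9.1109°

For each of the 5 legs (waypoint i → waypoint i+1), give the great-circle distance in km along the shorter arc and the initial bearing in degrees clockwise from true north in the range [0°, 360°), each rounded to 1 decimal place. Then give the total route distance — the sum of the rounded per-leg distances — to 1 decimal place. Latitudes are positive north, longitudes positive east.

Leg 1: φ1=0.6557708, φ2=0.7165083, Δφ=0.0607375, Δλ=-1.7099759 rad; a=sin²(Δφ/2)+cosφ1·cosφ2·sin²(Δλ/2)=0.3412236419; c=2·atan2(√a, √(1-a))=1.247648827; dist=6371·c=7948.771 ≈ 7948.8 km; running total=7948.8 km
Leg 1 bearing: y=sinΔλ·cosφ2=-0.74681147, x=cosφ1·sinφ2-sinφ1·cosφ2·cosΔλ=0.58432260; θ=atan2(y, x)=-51.9595° <0 so +360° → 308.0405° ≈ 308.0°
Leg 2: φ1=0.7165083, φ2=-0.1088440, Δφ=-0.8253522, Δλ=1.3589500 rad; a=sin²(Δφ/2)+cosφ1·cosφ2·sin²(Δλ/2)=0.4568596640; c=2·atan2(√a, √(1-a))=1.484408244; dist=6371·c=9457.165 ≈ 9457.2 km; running total=17406.0 km
Leg 2 bearing: y=sinΔλ·cosφ2=0.97185900, x=cosφ1·sinφ2-sinφ1·cosφ2·cosΔλ=-0.21919337; θ=atan2(y, x)=102.7098° ≈ 102.7°
Leg 3: φ1=-0.1088440, φ2=-0.5902616, Δφ=-0.4814177, Δλ=0.7736085 rad; a=sin²(Δφ/2)+cosφ1·cosφ2·sin²(Δλ/2)=0.1743553185; c=2·atan2(√a, √(1-a))=0.861513979; dist=6371·c=5488.706 ≈ 5488.7 km; running total=22894.7 km
Leg 3 bearing: y=sinΔλ·cosφ2=0.58049419, x=cosφ1·sinφ2-sinφ1·cosφ2·cosΔλ=-0.48872146; θ=atan2(y, x)=130.0942° ≈ 130.1°
Leg 4: φ1=-0.5902616, φ2=0.4995429, Δφ=1.0898045, Δλ=-1.2913360 rad; a=sin²(Δφ/2)+cosφ1·cosφ2·sin²(Δλ/2)=0.5327270272; c=2·atan2(√a, √(1-a))=1.636297208; dist=6371·c=10424.8495 ≈ 10424.8 km; running total=33319.5 km
Leg 4 bearing: y=sinΔλ·cosφ2=-0.84374680, x=cosφ1·sinφ2-sinφ1·cosφ2·cosΔλ=0.53273550; θ=atan2(y, x)=-57.7320° <0 so +360° → 302.2680° ≈ 302.3°
Leg 5: φ1=0.4995429, φ2=0.6758770, Δφ=0.1763341, Δλ=-1.5059224 rad; a=sin²(Δφ/2)+cosφ1·cosφ2·sin²(Δλ/2)=0.3279675167; c=2·atan2(√a, √(1-a))=1.219553557; dist=6371·c=7769.776 ≈ 7769.8 km; running total=41089.3 km
Leg 5 bearing: y=sinΔλ·cosφ2=-0.77851749, x=cosφ1·sinφ2-sinφ1·cosφ2·cosΔλ=0.52490934; θ=atan2(y, x)=-56.0105° <0 so +360° → 303.9895° ≈ 304.0°

Leg 1: dist=7948.8 km, bearing=308.0°
Leg 2: dist=9457.2 km, bearing=102.7°
Leg 3: dist=5488.7 km, bearing=130.1°
Leg 4: dist=10424.8 km, bearing=302.3°
Leg 5: dist=7769.8 km, bearing=304.0°
Total: 41089.3 km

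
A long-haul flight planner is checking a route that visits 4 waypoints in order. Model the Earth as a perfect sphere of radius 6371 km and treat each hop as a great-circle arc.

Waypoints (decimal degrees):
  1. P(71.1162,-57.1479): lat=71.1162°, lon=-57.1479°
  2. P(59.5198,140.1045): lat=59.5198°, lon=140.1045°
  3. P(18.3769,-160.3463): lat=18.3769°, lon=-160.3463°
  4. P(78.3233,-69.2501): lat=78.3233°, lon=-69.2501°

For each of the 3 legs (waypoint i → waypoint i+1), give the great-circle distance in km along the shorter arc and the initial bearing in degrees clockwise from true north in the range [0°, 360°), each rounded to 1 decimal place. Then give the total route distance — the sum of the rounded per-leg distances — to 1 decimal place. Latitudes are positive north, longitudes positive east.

Leg 1: φ1=1.2412118, φ2=1.0388165, Δφ=-0.2023954, Δλ=3.4427038 rad; a=sin²(Δφ/2)+cosφ1·cosφ2·sin²(Δλ/2)=0.1706812527; c=2·atan2(√a, √(1-a))=0.851789738; dist=6371·c=5426.752 ≈ 5426.8 km; running total=5426.8 km
Leg 1 bearing: y=sinΔλ·cosφ2=-0.15043821, x=cosφ1·sinφ2-sinφ1·cosφ2·cosΔλ=0.73726860; θ=atan2(y, x)=-11.5328° <0 so +360° → 348.4672° ≈ 348.5°
Leg 2: φ1=1.0388165, φ2=0.3207374, Δφ=-0.7180791, Δλ=-5.2438557 rad; a=sin²(Δφ/2)+cosφ1·cosφ2·sin²(Δλ/2)=0.2421714875; c=2·atan2(√a, √(1-a))=1.029022014; dist=6371·c=6555.899 ≈ 6555.9 km; running total=11982.7 km
Leg 2 bearing: y=sinΔλ·cosφ2=0.81810212, x=cosφ1·sinφ2-sinφ1·cosφ2·cosΔλ=-0.25457170; θ=atan2(y, x)=107.2848° ≈ 107.3°
Leg 3: φ1=0.3207374, φ2=1.3669995, Δφ=1.0462621, Δλ=1.5899286 rad; a=sin²(Δφ/2)+cosφ1·cosφ2·sin²(Δλ/2)=0.3474662007; c=2·atan2(√a, √(1-a))=1.260786916; dist=6371·c=8032.473 ≈ 8032.5 km; running total=20015.2 km
Leg 3 bearing: y=sinΔλ·cosφ2=0.20235203, x=cosφ1·sinφ2-sinφ1·cosφ2·cosΔλ=0.93058445; θ=atan2(y, x)=12.2678° ≈ 12.3°

Leg 1: dist=5426.8 km, bearing=348.5°
Leg 2: dist=6555.9 km, bearing=107.3°
Leg 3: dist=8032.5 km, bearing=12.3°
Total: 20015.2 km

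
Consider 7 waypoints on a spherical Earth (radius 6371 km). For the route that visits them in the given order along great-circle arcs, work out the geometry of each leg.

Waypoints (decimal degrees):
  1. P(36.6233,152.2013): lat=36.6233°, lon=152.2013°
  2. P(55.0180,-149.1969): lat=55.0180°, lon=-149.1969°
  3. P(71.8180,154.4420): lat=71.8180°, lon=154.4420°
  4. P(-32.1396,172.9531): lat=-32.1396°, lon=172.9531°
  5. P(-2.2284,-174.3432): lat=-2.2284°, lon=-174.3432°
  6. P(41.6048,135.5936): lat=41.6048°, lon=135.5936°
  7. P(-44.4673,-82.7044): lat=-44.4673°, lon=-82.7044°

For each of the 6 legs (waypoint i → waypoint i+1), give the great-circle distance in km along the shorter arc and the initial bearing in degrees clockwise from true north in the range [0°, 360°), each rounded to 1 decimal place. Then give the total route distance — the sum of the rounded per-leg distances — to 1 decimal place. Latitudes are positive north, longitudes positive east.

Leg 1: φ1=0.6391972, φ2=0.9602452, Δφ=0.3210481, Δλ=-5.2603909 rad; a=sin²(Δφ/2)+cosφ1·cosφ2·sin²(Δλ/2)=0.1357528488; c=2·atan2(√a, √(1-a))=0.754674885; dist=6371·c=4808.034 ≈ 4808.0 km; running total=4808.0 km
Leg 1 bearing: y=sinΔλ·cosφ2=0.48936633, x=cosφ1·sinφ2-sinφ1·cosφ2·cosΔλ=0.47939196; θ=atan2(y, x)=45.5899° ≈ 45.6°
Leg 2: φ1=0.9602452, φ2=1.2534606, Δφ=0.2932153, Δλ=5.2994985 rad; a=sin²(Δφ/2)+cosφ1·cosφ2·sin²(Δλ/2)=0.0612380134; c=2·atan2(√a, √(1-a))=0.500122192; dist=6371·c=3186.278 ≈ 3186.3 km; running total=7994.3 km
Leg 2 bearing: y=sinΔλ·cosφ2=-0.25978450, x=cosφ1·sinφ2-sinφ1·cosφ2·cosΔλ=0.40306785; θ=atan2(y, x)=-32.8025° <0 so +360° → 327.1975° ≈ 327.2°
Leg 3: φ1=1.2534606, φ2=-0.5609418, Δφ=-1.8144024, Δλ=0.3230796 rad; a=sin²(Δφ/2)+cosφ1·cosφ2·sin²(Δλ/2)=0.6274369361; c=2·atan2(√a, √(1-a))=1.828513592; dist=6371·c=11649.460 ≈ 11649.5 km; running total=19643.8 km
Leg 3 bearing: y=sinΔλ·cosφ2=0.26883469, x=cosφ1·sinφ2-sinφ1·cosφ2·cosΔλ=-0.92885264; θ=atan2(y, x)=163.8581° ≈ 163.9°
Leg 4: φ1=-0.5609418, φ2=-0.0388929, Δφ=0.5220489, Δλ=-6.0614639 rad; a=sin²(Δφ/2)+cosφ1·cosφ2·sin²(Δλ/2)=0.0769566459; c=2·atan2(√a, √(1-a))=0.562195767; dist=6371·c=3581.749 ≈ 3581.7 km; running total=23225.5 km
Leg 4 bearing: y=sinΔλ·cosφ2=0.21974290, x=cosφ1·sinφ2-sinφ1·cosφ2·cosΔλ=0.48564425; θ=atan2(y, x)=24.3457° ≈ 24.3°
Leg 5: φ1=-0.0388929, φ2=0.7261407, Δφ=0.7650337, Δλ=5.4094176 rad; a=sin²(Δφ/2)+cosφ1·cosφ2·sin²(Δλ/2)=0.2730867406; c=2·atan2(√a, √(1-a))=1.099741460; dist=6371·c=7006.453 ≈ 7006.5 km; running total=30232.0 km
Leg 5 bearing: y=sinΔλ·cosφ2=-0.57333378, x=cosφ1·sinφ2-sinφ1·cosφ2·cosΔλ=0.68215091; θ=atan2(y, x)=-40.0464° <0 so +360° → 319.9536° ≈ 320.0°
Leg 6: φ1=0.7261407, φ2=-0.7761008, Δφ=-1.5022415, Δλ=-3.8100189 rad; a=sin²(Δφ/2)+cosφ1·cosφ2·sin²(Δλ/2)=0.9419573650; c=2·atan2(√a, √(1-a))=2.654964526; dist=6371·c=16914.779 ≈ 16914.8 km; running total=47146.8 km
Leg 6 bearing: y=sinΔλ·cosφ2=0.44228598, x=cosφ1·sinφ2-sinφ1·cosφ2·cosΔλ=-0.15191400; θ=atan2(y, x)=108.9563° ≈ 109.0°

Leg 1: dist=4808.0 km, bearing=45.6°
Leg 2: dist=3186.3 km, bearing=327.2°
Leg 3: dist=11649.5 km, bearing=163.9°
Leg 4: dist=3581.7 km, bearing=24.3°
Leg 5: dist=7006.5 km, bearing=320.0°
Leg 6: dist=16914.8 km, bearing=109.0°
Total: 47146.8 km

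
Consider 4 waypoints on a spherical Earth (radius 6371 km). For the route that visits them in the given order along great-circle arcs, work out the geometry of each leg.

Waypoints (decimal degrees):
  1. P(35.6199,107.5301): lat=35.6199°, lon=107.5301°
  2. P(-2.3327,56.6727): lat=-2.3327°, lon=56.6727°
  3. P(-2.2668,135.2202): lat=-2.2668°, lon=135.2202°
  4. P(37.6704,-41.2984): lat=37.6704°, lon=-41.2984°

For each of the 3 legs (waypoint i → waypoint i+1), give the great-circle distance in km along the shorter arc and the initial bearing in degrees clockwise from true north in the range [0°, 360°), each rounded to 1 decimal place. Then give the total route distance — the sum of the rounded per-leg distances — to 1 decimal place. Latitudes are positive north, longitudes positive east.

Leg 1: dist=6752.2 km, bearing=242.7°
Leg 2: dist=8725.7 km, bearing=91.8°
Leg 3: dist=16062.4 km, bearing=355.3°
Total: 31540.3 km

Leg 1: φ1=0.6216845, φ2=-0.0407133, Δφ=-0.6623978, Δλ=-0.8876291 rad; a=sin²(Δφ/2)+cosφ1·cosφ2·sin²(Δλ/2)=0.2554929917; c=2·atan2(√a, √(1-a))=1.059837290; dist=6371·c=6752.223 ≈ 6752.2 km; running total=6752.2 km
Leg 1 bearing: y=sinΔλ·cosφ2=-0.77493458, x=cosφ1·sinφ2-sinφ1·cosφ2·cosΔλ=-0.40042688; θ=atan2(y, x)=-117.3265° <0 so +360° → 242.6735° ≈ 242.7°
Leg 2: φ1=-0.0407133, φ2=-0.0395631, Δφ=0.0011502, Δλ=1.3709125 rad; a=sin²(Δφ/2)+cosφ1·cosφ2·sin²(Δλ/2)=0.4000772120; c=2·atan2(√a, √(1-a))=1.369596012; dist=6371·c=8725.696 ≈ 8725.7 km; running total=15477.9 km
Leg 2 bearing: y=sinΔλ·cosφ2=0.97932271, x=cosφ1·sinφ2-sinφ1·cosφ2·cosΔλ=-0.03144474; θ=atan2(y, x)=91.8391° ≈ 91.8°
Leg 3: φ1=-0.0395631, φ2=0.6574725, Δφ=0.6970356, Δλ=-3.0808308 rad; a=sin²(Δφ/2)+cosφ1·cosφ2·sin²(Δλ/2)=0.9068159024; c=2·atan2(√a, √(1-a))=2.521168275; dist=6371·c=16062.363 ≈ 16062.4 km; running total=31540.3 km
Leg 3 bearing: y=sinΔλ·cosφ2=-0.04806584, x=cosφ1·sinφ2-sinφ1·cosφ2·cosΔλ=0.57939016; θ=atan2(y, x)=-4.7424° <0 so +360° → 355.2576° ≈ 355.3°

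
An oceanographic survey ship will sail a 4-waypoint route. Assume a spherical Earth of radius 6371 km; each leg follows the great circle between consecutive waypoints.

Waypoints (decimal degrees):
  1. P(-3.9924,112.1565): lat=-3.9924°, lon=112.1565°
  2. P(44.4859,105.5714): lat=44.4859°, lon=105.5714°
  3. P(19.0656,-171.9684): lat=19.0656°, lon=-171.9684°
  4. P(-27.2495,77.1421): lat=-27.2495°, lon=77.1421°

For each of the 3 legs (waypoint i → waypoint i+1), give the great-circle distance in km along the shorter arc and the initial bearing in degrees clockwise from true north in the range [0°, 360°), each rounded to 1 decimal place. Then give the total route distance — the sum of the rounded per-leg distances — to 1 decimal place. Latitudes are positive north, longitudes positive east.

Leg 1: φ1=-0.0696805, φ2=0.7764254, Δφ=0.8461060, Δλ=-0.1149317 rad; a=sin²(Δφ/2)+cosφ1·cosφ2·sin²(Δλ/2)=0.1708958207; c=2·atan2(√a, √(1-a))=0.852359906; dist=6371·c=5430.385 ≈ 5430.4 km; running total=5430.4 km
Leg 1 bearing: y=sinΔλ·cosφ2=-0.08181450, x=cosφ1·sinφ2-sinφ1·cosφ2·cosΔλ=0.74837701; θ=atan2(y, x)=-6.2389° <0 so +360° → 353.7611° ≈ 353.8°
Leg 2: φ1=0.7764254, φ2=0.3327575, Δφ=-0.4436679, Δλ=-4.8439833 rad; a=sin²(Δφ/2)+cosφ1·cosφ2·sin²(Δλ/2)=0.3413141721; c=2·atan2(√a, √(1-a))=1.247839764; dist=6371·c=7949.987 ≈ 7950.0 km; running total=13380.4 km
Leg 2 bearing: y=sinΔλ·cosφ2=0.93697343, x=cosφ1·sinφ2-sinφ1·cosφ2·cosΔλ=0.14613699; θ=atan2(y, x)=81.1352° ≈ 81.1°
Leg 3: φ1=0.3327575, φ2=-0.4755935, Δφ=-0.8083510, Δλ=4.3477984 rad; a=sin²(Δφ/2)+cosφ1·cosφ2·sin²(Δλ/2)=0.7245844517; c=2·atan2(√a, √(1-a))=2.036631234; dist=6371·c=12975.378 ≈ 12975.4 km; running total=26355.8 km
Leg 3 bearing: y=sinΔλ·cosφ2=-0.83058563, x=cosφ1·sinφ2-sinφ1·cosφ2·cosΔλ=-0.32920329; θ=atan2(y, x)=-111.6209° <0 so +360° → 248.3791° ≈ 248.4°

Leg 1: dist=5430.4 km, bearing=353.8°
Leg 2: dist=7950.0 km, bearing=81.1°
Leg 3: dist=12975.4 km, bearing=248.4°
Total: 26355.8 km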